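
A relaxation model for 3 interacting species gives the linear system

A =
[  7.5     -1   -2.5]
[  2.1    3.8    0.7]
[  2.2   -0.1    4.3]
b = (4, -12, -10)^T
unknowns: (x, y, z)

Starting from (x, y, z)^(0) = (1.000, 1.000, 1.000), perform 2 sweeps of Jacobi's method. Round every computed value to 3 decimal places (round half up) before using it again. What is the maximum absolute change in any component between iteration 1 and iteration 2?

Iteration 1:
  x = (4 - (-1)·1.000 - (-2.5)·1.000) / (7.5) = 1.000
  y = (-12 - (2.1)·1.000 - (0.7)·1.000) / (3.8) = -3.895
  z = (-10 - (2.2)·1.000 - (-0.1)·1.000) / (4.3) = -2.814
Iteration 2:
  x = (4 - (-1)·-3.895 - (-2.5)·-2.814) / (7.5) = -0.924
  y = (-12 - (2.1)·1.000 - (0.7)·-2.814) / (3.8) = -3.192
  z = (-10 - (2.2)·1.000 - (-0.1)·-3.895) / (4.3) = -2.928
Change: (-1.924, 0.703, -0.114) → max |·| = 1.924

1.924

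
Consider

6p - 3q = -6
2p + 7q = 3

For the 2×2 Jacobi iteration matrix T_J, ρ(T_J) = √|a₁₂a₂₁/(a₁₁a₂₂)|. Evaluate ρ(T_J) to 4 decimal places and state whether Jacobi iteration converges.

0.3780

a₁₂a₂₁/(a₁₁a₂₂) = (-3)·(2) / ((6)·(7)) = -0.142857
ρ = √|-0.142857| = √0.142857 = 0.3780
ρ < 1, so Jacobi converges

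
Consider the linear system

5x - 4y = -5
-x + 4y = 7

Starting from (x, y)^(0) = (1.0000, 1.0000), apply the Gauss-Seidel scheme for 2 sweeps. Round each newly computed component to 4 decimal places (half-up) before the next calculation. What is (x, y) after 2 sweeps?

(0.3600, 1.8400)

Iteration 1:
  x = (-5 - (-4)·1.0000) / (5) = -0.2000
  y = (7 - (-1)·-0.2000) / (4) = 1.7000
Iteration 2:
  x = (-5 - (-4)·1.7000) / (5) = 0.3600
  y = (7 - (-1)·0.3600) / (4) = 1.8400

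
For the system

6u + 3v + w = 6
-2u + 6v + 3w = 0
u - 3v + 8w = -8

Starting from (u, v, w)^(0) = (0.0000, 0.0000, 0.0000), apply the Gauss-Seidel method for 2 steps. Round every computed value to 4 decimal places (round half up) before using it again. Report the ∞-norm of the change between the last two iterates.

Iteration 1:
  u = (6 - (3)·0.0000 - (1)·0.0000) / (6) = 1.0000
  v = (0 - (-2)·1.0000 - (3)·0.0000) / (6) = 0.3333
  w = (-8 - (1)·1.0000 - (-3)·0.3333) / (8) = -1.0000
Iteration 2:
  u = (6 - (3)·0.3333 - (1)·-1.0000) / (6) = 1.0000
  v = (0 - (-2)·1.0000 - (3)·-1.0000) / (6) = 0.8333
  w = (-8 - (1)·1.0000 - (-3)·0.8333) / (8) = -0.8125
Change: (0.0000, 0.5000, 0.1875) → max |·| = 0.5000

0.5000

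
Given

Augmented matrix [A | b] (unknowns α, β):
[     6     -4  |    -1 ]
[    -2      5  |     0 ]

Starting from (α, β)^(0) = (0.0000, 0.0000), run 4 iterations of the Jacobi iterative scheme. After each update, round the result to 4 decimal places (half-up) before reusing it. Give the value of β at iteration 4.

Iteration 1:
  α = (-1 - (-4)·0.0000) / (6) = -0.1667
  β = (0 - (-2)·0.0000) / (5) = 0.0000
Iteration 2:
  α = (-1 - (-4)·0.0000) / (6) = -0.1667
  β = (0 - (-2)·-0.1667) / (5) = -0.0667
Iteration 3:
  α = (-1 - (-4)·-0.0667) / (6) = -0.2111
  β = (0 - (-2)·-0.1667) / (5) = -0.0667
Iteration 4:
  α = (-1 - (-4)·-0.0667) / (6) = -0.2111
  β = (0 - (-2)·-0.2111) / (5) = -0.0844

-0.0844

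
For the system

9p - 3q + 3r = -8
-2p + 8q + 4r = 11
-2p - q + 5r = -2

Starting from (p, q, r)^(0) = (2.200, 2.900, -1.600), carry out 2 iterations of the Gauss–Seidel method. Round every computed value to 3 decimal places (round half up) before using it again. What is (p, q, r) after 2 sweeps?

Iteration 1:
  p = (-8 - (-3)·2.900 - (3)·-1.600) / (9) = 0.611
  q = (11 - (-2)·0.611 - (4)·-1.600) / (8) = 2.328
  r = (-2 - (-2)·0.611 - (-1)·2.328) / (5) = 0.310
Iteration 2:
  p = (-8 - (-3)·2.328 - (3)·0.310) / (9) = -0.216
  q = (11 - (-2)·-0.216 - (4)·0.310) / (8) = 1.166
  r = (-2 - (-2)·-0.216 - (-1)·1.166) / (5) = -0.253

(-0.216, 1.166, -0.253)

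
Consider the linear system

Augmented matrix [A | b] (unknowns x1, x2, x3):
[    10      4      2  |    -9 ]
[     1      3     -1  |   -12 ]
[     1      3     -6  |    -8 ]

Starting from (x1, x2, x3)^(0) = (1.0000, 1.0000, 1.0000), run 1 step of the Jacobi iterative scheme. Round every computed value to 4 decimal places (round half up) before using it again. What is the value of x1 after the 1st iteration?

-1.5000

Iteration 1:
  x1 = (-9 - (4)·1.0000 - (2)·1.0000) / (10) = -1.5000
  x2 = (-12 - (1)·1.0000 - (-1)·1.0000) / (3) = -4.0000
  x3 = (-8 - (1)·1.0000 - (3)·1.0000) / (-6) = 2.0000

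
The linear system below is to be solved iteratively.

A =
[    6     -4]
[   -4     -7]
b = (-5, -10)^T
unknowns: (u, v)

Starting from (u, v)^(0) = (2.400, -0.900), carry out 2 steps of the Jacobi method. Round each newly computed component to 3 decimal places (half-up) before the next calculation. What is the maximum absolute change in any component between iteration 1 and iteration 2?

2.190

Iteration 1:
  u = (-5 - (-4)·-0.900) / (6) = -1.433
  v = (-10 - (-4)·2.400) / (-7) = 0.057
Iteration 2:
  u = (-5 - (-4)·0.057) / (6) = -0.795
  v = (-10 - (-4)·-1.433) / (-7) = 2.247
Change: (0.638, 2.190) → max |·| = 2.190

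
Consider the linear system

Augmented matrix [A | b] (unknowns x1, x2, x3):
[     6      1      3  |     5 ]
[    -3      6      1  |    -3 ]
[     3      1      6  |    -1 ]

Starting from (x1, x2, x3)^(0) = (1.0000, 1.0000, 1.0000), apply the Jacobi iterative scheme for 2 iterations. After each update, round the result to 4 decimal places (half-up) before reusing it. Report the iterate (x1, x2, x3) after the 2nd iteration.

(1.2778, -0.2778, -0.2222)

Iteration 1:
  x1 = (5 - (1)·1.0000 - (3)·1.0000) / (6) = 0.1667
  x2 = (-3 - (-3)·1.0000 - (1)·1.0000) / (6) = -0.1667
  x3 = (-1 - (3)·1.0000 - (1)·1.0000) / (6) = -0.8333
Iteration 2:
  x1 = (5 - (1)·-0.1667 - (3)·-0.8333) / (6) = 1.2778
  x2 = (-3 - (-3)·0.1667 - (1)·-0.8333) / (6) = -0.2778
  x3 = (-1 - (3)·0.1667 - (1)·-0.1667) / (6) = -0.2222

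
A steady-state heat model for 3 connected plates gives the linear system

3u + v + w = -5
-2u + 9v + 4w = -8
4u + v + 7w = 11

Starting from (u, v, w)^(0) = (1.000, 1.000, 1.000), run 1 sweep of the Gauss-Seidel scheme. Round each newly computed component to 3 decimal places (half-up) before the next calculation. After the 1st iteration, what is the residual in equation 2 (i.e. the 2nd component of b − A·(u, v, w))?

Iteration 1:
  u = (-5 - (1)·1.000 - (1)·1.000) / (3) = -2.333
  v = (-8 - (-2)·-2.333 - (4)·1.000) / (9) = -1.852
  w = (11 - (4)·-2.333 - (1)·-1.852) / (7) = 3.169
Residual b − A·x = (0.682, -8.674, 0.001)

-8.674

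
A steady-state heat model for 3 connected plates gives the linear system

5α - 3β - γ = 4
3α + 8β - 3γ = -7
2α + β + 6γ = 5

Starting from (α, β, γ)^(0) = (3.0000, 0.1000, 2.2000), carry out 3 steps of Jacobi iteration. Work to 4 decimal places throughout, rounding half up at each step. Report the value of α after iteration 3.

0.0604

Iteration 1:
  α = (4 - (-3)·0.1000 - (-1)·2.2000) / (5) = 1.3000
  β = (-7 - (3)·3.0000 - (-3)·2.2000) / (8) = -1.1750
  γ = (5 - (2)·3.0000 - (1)·0.1000) / (6) = -0.1833
Iteration 2:
  α = (4 - (-3)·-1.1750 - (-1)·-0.1833) / (5) = 0.0583
  β = (-7 - (3)·1.3000 - (-3)·-0.1833) / (8) = -1.4312
  γ = (5 - (2)·1.3000 - (1)·-1.1750) / (6) = 0.5958
Iteration 3:
  α = (4 - (-3)·-1.4312 - (-1)·0.5958) / (5) = 0.0604
  β = (-7 - (3)·0.0583 - (-3)·0.5958) / (8) = -0.6734
  γ = (5 - (2)·0.0583 - (1)·-1.4312) / (6) = 1.0524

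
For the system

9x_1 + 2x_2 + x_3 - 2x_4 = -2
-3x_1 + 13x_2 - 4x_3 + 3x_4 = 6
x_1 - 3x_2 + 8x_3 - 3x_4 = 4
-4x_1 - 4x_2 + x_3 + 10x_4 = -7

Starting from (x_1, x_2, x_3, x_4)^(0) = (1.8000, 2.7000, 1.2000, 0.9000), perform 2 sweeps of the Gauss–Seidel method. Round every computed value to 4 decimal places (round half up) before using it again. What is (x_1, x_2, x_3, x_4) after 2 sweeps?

(-0.6515, 0.8650, 0.5560, -0.6702)

Iteration 1:
  x_1 = (-2 - (2)·2.7000 - (1)·1.2000 - (-2)·0.9000) / (9) = -0.7556
  x_2 = (6 - (-3)·-0.7556 - (-4)·1.2000 - (3)·0.9000) / (13) = 0.4487
  x_3 = (4 - (1)·-0.7556 - (-3)·0.4487 - (-3)·0.9000) / (8) = 1.1002
  x_4 = (-7 - (-4)·-0.7556 - (-4)·0.4487 - (1)·1.1002) / (10) = -0.9328
Iteration 2:
  x_1 = (-2 - (2)·0.4487 - (1)·1.1002 - (-2)·-0.9328) / (9) = -0.6515
  x_2 = (6 - (-3)·-0.6515 - (-4)·1.1002 - (3)·-0.9328) / (13) = 0.8650
  x_3 = (4 - (1)·-0.6515 - (-3)·0.8650 - (-3)·-0.9328) / (8) = 0.5560
  x_4 = (-7 - (-4)·-0.6515 - (-4)·0.8650 - (1)·0.5560) / (10) = -0.6702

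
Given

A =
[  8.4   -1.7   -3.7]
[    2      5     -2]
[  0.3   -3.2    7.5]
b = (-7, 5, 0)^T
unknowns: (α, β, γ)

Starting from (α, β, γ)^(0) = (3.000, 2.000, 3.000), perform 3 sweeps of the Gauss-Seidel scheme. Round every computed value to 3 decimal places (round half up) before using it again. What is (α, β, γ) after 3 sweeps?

Iteration 1:
  α = (-7 - (-1.7)·2.000 - (-3.7)·3.000) / (8.4) = 0.893
  β = (5 - (2)·0.893 - (-2)·3.000) / (5) = 1.843
  γ = (0 - (0.3)·0.893 - (-3.2)·1.843) / (7.5) = 0.751
Iteration 2:
  α = (-7 - (-1.7)·1.843 - (-3.7)·0.751) / (8.4) = -0.130
  β = (5 - (2)·-0.130 - (-2)·0.751) / (5) = 1.352
  γ = (0 - (0.3)·-0.130 - (-3.2)·1.352) / (7.5) = 0.582
Iteration 3:
  α = (-7 - (-1.7)·1.352 - (-3.7)·0.582) / (8.4) = -0.303
  β = (5 - (2)·-0.303 - (-2)·0.582) / (5) = 1.354
  γ = (0 - (0.3)·-0.303 - (-3.2)·1.354) / (7.5) = 0.590

(-0.303, 1.354, 0.590)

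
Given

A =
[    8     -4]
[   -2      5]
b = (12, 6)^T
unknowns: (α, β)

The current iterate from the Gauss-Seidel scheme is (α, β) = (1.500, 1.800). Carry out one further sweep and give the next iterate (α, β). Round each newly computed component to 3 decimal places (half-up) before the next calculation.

(2.400, 2.160)

One sweep:
  α = (12 - (-4)·1.800) / (8) = 2.400
  β = (6 - (-2)·2.400) / (5) = 2.160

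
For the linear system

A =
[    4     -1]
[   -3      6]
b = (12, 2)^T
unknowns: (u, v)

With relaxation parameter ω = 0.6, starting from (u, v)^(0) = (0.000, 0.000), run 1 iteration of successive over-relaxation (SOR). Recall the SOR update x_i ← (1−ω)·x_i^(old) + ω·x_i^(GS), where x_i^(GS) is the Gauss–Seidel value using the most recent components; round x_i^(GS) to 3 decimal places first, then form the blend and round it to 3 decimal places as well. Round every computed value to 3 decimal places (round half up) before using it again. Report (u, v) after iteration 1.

(1.800, 0.740)

Iteration 1:
  u: GS value = (12 - (-1)·0.000) / (4) = 3.000;  u ← (1−ω)·0.000 + ω·3.000 = 1.800
  v: GS value = (2 - (-3)·1.800) / (6) = 1.233;  v ← (1−ω)·0.000 + ω·1.233 = 0.740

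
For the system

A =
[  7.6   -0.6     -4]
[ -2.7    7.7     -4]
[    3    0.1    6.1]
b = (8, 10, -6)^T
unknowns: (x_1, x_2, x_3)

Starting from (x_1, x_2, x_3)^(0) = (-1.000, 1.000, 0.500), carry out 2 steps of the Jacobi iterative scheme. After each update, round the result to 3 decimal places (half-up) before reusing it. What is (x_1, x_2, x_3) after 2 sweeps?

(0.881, 1.524, -1.689)

Iteration 1:
  x_1 = (8 - (-0.6)·1.000 - (-4)·0.500) / (7.6) = 1.395
  x_2 = (10 - (-2.7)·-1.000 - (-4)·0.500) / (7.7) = 1.208
  x_3 = (-6 - (3)·-1.000 - (0.1)·1.000) / (6.1) = -0.508
Iteration 2:
  x_1 = (8 - (-0.6)·1.208 - (-4)·-0.508) / (7.6) = 0.881
  x_2 = (10 - (-2.7)·1.395 - (-4)·-0.508) / (7.7) = 1.524
  x_3 = (-6 - (3)·1.395 - (0.1)·1.208) / (6.1) = -1.689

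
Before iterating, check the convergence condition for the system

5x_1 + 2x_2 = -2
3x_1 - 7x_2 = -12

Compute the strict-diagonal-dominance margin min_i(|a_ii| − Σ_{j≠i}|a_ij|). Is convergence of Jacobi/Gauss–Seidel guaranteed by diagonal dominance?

3

row 1: |5| − (2) = 3
row 2: |-7| − (3) = 4
minimum over rows = 3 → strictly diagonally dominant (convergence guaranteed)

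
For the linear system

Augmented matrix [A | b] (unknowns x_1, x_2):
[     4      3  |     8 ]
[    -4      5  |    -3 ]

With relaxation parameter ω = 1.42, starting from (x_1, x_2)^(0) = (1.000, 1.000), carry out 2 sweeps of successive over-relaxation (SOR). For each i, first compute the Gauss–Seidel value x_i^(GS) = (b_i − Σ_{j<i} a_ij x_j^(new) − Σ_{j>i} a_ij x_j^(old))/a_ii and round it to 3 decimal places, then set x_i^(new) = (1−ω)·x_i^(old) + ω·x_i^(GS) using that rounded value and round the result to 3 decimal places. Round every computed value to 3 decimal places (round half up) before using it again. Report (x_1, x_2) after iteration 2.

Iteration 1:
  x_1: GS value = (8 - (3)·1.000) / (4) = 1.250;  x_1 ← (1−ω)·1.000 + ω·1.250 = 1.355
  x_2: GS value = (-3 - (-4)·1.355) / (5) = 0.484;  x_2 ← (1−ω)·1.000 + ω·0.484 = 0.267
Iteration 2:
  x_1: GS value = (8 - (3)·0.267) / (4) = 1.800;  x_1 ← (1−ω)·1.355 + ω·1.800 = 1.987
  x_2: GS value = (-3 - (-4)·1.987) / (5) = 0.990;  x_2 ← (1−ω)·0.267 + ω·0.990 = 1.294

(1.987, 1.294)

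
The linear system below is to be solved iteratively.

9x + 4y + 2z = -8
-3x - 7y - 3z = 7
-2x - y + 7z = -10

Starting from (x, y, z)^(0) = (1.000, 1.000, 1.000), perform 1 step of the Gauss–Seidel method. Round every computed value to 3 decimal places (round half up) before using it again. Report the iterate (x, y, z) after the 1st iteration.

(-1.556, -0.762, -1.982)

Iteration 1:
  x = (-8 - (4)·1.000 - (2)·1.000) / (9) = -1.556
  y = (7 - (-3)·-1.556 - (-3)·1.000) / (-7) = -0.762
  z = (-10 - (-2)·-1.556 - (-1)·-0.762) / (7) = -1.982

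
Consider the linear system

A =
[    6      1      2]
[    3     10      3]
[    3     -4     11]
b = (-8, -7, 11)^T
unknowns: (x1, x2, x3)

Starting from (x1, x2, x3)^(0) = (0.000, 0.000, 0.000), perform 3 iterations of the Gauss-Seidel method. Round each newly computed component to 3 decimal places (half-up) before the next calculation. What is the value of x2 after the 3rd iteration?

Iteration 1:
  x1 = (-8 - (1)·0.000 - (2)·0.000) / (6) = -1.333
  x2 = (-7 - (3)·-1.333 - (3)·0.000) / (10) = -0.300
  x3 = (11 - (3)·-1.333 - (-4)·-0.300) / (11) = 1.254
Iteration 2:
  x1 = (-8 - (1)·-0.300 - (2)·1.254) / (6) = -1.701
  x2 = (-7 - (3)·-1.701 - (3)·1.254) / (10) = -0.566
  x3 = (11 - (3)·-1.701 - (-4)·-0.566) / (11) = 1.258
Iteration 3:
  x1 = (-8 - (1)·-0.566 - (2)·1.258) / (6) = -1.658
  x2 = (-7 - (3)·-1.658 - (3)·1.258) / (10) = -0.580
  x3 = (11 - (3)·-1.658 - (-4)·-0.580) / (11) = 1.241

-0.580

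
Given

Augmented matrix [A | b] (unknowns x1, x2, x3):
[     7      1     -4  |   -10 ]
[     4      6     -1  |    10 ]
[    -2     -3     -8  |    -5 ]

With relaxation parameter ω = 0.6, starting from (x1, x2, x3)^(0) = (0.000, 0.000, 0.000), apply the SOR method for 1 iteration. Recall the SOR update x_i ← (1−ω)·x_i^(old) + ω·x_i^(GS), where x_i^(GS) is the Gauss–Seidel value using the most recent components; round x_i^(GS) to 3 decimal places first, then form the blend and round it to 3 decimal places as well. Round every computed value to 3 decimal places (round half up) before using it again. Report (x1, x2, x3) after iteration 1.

Iteration 1:
  x1: GS value = (-10 - (1)·0.000 - (-4)·0.000) / (7) = -1.429;  x1 ← (1−ω)·0.000 + ω·-1.429 = -0.857
  x2: GS value = (10 - (4)·-0.857 - (-1)·0.000) / (6) = 2.238;  x2 ← (1−ω)·0.000 + ω·2.238 = 1.343
  x3: GS value = (-5 - (-2)·-0.857 - (-3)·1.343) / (-8) = 0.336;  x3 ← (1−ω)·0.000 + ω·0.336 = 0.202

(-0.857, 1.343, 0.202)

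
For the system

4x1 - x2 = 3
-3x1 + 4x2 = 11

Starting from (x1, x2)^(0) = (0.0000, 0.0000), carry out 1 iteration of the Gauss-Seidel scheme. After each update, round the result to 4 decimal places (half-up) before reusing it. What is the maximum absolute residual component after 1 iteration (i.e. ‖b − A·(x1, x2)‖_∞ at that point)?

3.3125

Iteration 1:
  x1 = (3 - (-1)·0.0000) / (4) = 0.7500
  x2 = (11 - (-3)·0.7500) / (4) = 3.3125
Residual b − A·x = (3.3125, 0.0000); ∞-norm = 3.3125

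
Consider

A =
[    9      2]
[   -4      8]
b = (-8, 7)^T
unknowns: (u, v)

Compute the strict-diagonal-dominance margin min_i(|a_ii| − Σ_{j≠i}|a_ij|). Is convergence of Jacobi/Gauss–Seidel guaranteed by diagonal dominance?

row 1: |9| − (2) = 7
row 2: |8| − (4) = 4
minimum over rows = 4 → strictly diagonally dominant (convergence guaranteed)

4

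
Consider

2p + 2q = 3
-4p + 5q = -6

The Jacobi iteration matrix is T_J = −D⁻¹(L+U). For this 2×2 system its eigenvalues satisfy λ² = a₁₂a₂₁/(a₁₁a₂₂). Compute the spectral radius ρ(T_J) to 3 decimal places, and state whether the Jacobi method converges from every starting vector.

0.894

a₁₂a₂₁/(a₁₁a₂₂) = (2)·(-4) / ((2)·(5)) = -0.800000
ρ = √|-0.800000| = √0.800000 = 0.894
ρ < 1, so Jacobi converges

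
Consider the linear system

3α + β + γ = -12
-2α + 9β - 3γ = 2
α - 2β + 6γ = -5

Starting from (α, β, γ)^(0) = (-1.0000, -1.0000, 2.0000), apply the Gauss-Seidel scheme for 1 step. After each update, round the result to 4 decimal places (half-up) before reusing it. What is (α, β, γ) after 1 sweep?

Iteration 1:
  α = (-12 - (1)·-1.0000 - (1)·2.0000) / (3) = -4.3333
  β = (2 - (-2)·-4.3333 - (-3)·2.0000) / (9) = -0.0741
  γ = (-5 - (1)·-4.3333 - (-2)·-0.0741) / (6) = -0.1358

(-4.3333, -0.0741, -0.1358)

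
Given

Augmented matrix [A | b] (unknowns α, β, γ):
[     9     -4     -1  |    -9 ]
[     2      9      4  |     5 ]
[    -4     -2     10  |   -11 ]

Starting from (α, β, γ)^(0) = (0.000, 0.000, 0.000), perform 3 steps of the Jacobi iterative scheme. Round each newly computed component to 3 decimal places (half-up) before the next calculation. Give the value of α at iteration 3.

Iteration 1:
  α = (-9 - (-4)·0.000 - (-1)·0.000) / (9) = -1.000
  β = (5 - (2)·0.000 - (4)·0.000) / (9) = 0.556
  γ = (-11 - (-4)·0.000 - (-2)·0.000) / (10) = -1.100
Iteration 2:
  α = (-9 - (-4)·0.556 - (-1)·-1.100) / (9) = -0.875
  β = (5 - (2)·-1.000 - (4)·-1.100) / (9) = 1.267
  γ = (-11 - (-4)·-1.000 - (-2)·0.556) / (10) = -1.389
Iteration 3:
  α = (-9 - (-4)·1.267 - (-1)·-1.389) / (9) = -0.591
  β = (5 - (2)·-0.875 - (4)·-1.389) / (9) = 1.367
  γ = (-11 - (-4)·-0.875 - (-2)·1.267) / (10) = -1.197

-0.591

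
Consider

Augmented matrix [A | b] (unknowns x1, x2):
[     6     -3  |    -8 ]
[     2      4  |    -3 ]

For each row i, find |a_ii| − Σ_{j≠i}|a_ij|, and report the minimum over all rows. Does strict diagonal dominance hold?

2

row 1: |6| − (3) = 3
row 2: |4| − (2) = 2
minimum over rows = 2 → strictly diagonally dominant (convergence guaranteed)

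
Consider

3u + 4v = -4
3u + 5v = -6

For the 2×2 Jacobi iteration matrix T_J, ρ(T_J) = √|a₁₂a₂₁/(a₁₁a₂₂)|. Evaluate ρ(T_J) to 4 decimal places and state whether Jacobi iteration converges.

a₁₂a₂₁/(a₁₁a₂₂) = (4)·(3) / ((3)·(5)) = 0.800000
ρ = √|0.800000| = √0.800000 = 0.8944
ρ < 1, so Jacobi converges

0.8944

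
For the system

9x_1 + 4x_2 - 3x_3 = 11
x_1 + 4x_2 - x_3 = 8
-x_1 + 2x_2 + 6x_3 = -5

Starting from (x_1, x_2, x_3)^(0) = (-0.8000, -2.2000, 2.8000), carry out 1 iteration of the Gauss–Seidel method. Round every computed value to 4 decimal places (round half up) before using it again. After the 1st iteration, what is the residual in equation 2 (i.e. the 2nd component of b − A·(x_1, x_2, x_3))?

Iteration 1:
  x_1 = (11 - (4)·-2.2000 - (-3)·2.8000) / (9) = 3.1333
  x_2 = (8 - (1)·3.1333 - (-1)·2.8000) / (4) = 1.9167
  x_3 = (-5 - (-1)·3.1333 - (2)·1.9167) / (6) = -0.9500
Residual b − A·x = (-27.7165, -3.7501, -0.0001)

-3.7501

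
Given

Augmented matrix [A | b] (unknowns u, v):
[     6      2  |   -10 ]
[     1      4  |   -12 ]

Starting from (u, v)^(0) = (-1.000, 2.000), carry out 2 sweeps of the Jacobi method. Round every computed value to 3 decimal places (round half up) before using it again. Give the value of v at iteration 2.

Iteration 1:
  u = (-10 - (2)·2.000) / (6) = -2.333
  v = (-12 - (1)·-1.000) / (4) = -2.750
Iteration 2:
  u = (-10 - (2)·-2.750) / (6) = -0.750
  v = (-12 - (1)·-2.333) / (4) = -2.417

-2.417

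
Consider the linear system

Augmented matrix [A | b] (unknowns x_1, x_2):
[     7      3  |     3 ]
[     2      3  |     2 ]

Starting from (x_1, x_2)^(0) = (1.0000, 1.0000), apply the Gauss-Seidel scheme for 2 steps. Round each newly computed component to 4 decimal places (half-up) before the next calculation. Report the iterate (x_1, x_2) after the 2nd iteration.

(0.1428, 0.5715)

Iteration 1:
  x_1 = (3 - (3)·1.0000) / (7) = 0.0000
  x_2 = (2 - (2)·0.0000) / (3) = 0.6667
Iteration 2:
  x_1 = (3 - (3)·0.6667) / (7) = 0.1428
  x_2 = (2 - (2)·0.1428) / (3) = 0.5715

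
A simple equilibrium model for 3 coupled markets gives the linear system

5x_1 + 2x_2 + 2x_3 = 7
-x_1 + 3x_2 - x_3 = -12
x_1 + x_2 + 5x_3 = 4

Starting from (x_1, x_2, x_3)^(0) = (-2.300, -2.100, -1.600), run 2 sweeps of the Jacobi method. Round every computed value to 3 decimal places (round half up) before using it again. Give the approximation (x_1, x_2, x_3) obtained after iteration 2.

Iteration 1:
  x_1 = (7 - (2)·-2.100 - (2)·-1.600) / (5) = 2.880
  x_2 = (-12 - (-1)·-2.300 - (-1)·-1.600) / (3) = -5.300
  x_3 = (4 - (1)·-2.300 - (1)·-2.100) / (5) = 1.680
Iteration 2:
  x_1 = (7 - (2)·-5.300 - (2)·1.680) / (5) = 2.848
  x_2 = (-12 - (-1)·2.880 - (-1)·1.680) / (3) = -2.480
  x_3 = (4 - (1)·2.880 - (1)·-5.300) / (5) = 1.284

(2.848, -2.480, 1.284)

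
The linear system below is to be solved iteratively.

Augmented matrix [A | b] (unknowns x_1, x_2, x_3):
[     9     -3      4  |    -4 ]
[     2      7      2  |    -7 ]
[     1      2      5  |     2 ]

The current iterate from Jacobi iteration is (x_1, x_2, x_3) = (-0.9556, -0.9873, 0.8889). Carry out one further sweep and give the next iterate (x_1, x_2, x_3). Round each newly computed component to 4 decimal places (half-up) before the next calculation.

(-1.1686, -0.9809, 0.9860)

One sweep:
  x_1 = (-4 - (-3)·-0.9873 - (4)·0.8889) / (9) = -1.1686
  x_2 = (-7 - (2)·-0.9556 - (2)·0.8889) / (7) = -0.9809
  x_3 = (2 - (1)·-0.9556 - (2)·-0.9873) / (5) = 0.9860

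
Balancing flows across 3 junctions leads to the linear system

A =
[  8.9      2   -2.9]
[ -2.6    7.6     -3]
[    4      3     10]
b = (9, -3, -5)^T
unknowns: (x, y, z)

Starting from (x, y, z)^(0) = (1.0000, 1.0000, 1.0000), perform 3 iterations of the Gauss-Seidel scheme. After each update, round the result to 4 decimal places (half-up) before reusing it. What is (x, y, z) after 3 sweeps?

Iteration 1:
  x = (9 - (2)·1.0000 - (-2.9)·1.0000) / (8.9) = 1.1124
  y = (-3 - (-2.6)·1.1124 - (-3)·1.0000) / (7.6) = 0.3806
  z = (-5 - (4)·1.1124 - (3)·0.3806) / (10) = -1.0591
Iteration 2:
  x = (9 - (2)·0.3806 - (-2.9)·-1.0591) / (8.9) = 0.5806
  y = (-3 - (-2.6)·0.5806 - (-3)·-1.0591) / (7.6) = -0.6142
  z = (-5 - (4)·0.5806 - (3)·-0.6142) / (10) = -0.5480
Iteration 3:
  x = (9 - (2)·-0.6142 - (-2.9)·-0.5480) / (8.9) = 0.9707
  y = (-3 - (-2.6)·0.9707 - (-3)·-0.5480) / (7.6) = -0.2790
  z = (-5 - (4)·0.9707 - (3)·-0.2790) / (10) = -0.8046

(0.9707, -0.2790, -0.8046)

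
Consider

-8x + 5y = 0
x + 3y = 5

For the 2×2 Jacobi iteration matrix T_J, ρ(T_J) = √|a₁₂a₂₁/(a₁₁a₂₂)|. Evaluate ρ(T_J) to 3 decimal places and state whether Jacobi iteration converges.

a₁₂a₂₁/(a₁₁a₂₂) = (5)·(1) / ((-8)·(3)) = -0.208333
ρ = √|-0.208333| = √0.208333 = 0.456
ρ < 1, so Jacobi converges

0.456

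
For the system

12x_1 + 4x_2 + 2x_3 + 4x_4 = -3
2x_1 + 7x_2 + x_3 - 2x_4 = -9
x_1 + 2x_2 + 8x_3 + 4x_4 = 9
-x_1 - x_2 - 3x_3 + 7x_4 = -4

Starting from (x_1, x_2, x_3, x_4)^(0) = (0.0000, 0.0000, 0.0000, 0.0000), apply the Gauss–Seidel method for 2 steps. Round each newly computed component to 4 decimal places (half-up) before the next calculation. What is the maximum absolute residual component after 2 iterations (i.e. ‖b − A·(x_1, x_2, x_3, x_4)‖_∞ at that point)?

0.8322

Iteration 1:
  x_1 = (-3 - (4)·0.0000 - (2)·0.0000 - (4)·0.0000) / (12) = -0.2500
  x_2 = (-9 - (2)·-0.2500 - (1)·0.0000 - (-2)·0.0000) / (7) = -1.2143
  x_3 = (9 - (1)·-0.2500 - (2)·-1.2143 - (4)·0.0000) / (8) = 1.4598
  x_4 = (-4 - (-1)·-0.2500 - (-1)·-1.2143 - (-3)·1.4598) / (7) = -0.1550
Iteration 2:
  x_1 = (-3 - (4)·-1.2143 - (2)·1.4598 - (4)·-0.1550) / (12) = -0.0369
  x_2 = (-9 - (2)·-0.0369 - (1)·1.4598 - (-2)·-0.1550) / (7) = -1.5280
  x_3 = (9 - (1)·-0.0369 - (2)·-1.5280 - (4)·-0.1550) / (8) = 1.5891
  x_4 = (-4 - (-1)·-0.0369 - (-1)·-1.5280 - (-3)·1.5891) / (7) = -0.1139
Residual b − A·x = (0.8322, -0.0471, -0.1643, -0.0003); ∞-norm = 0.8322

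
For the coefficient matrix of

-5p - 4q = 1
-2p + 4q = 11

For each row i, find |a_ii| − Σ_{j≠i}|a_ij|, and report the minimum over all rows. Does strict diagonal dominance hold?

row 1: |-5| − (4) = 1
row 2: |4| − (2) = 2
minimum over rows = 1 → strictly diagonally dominant (convergence guaranteed)

1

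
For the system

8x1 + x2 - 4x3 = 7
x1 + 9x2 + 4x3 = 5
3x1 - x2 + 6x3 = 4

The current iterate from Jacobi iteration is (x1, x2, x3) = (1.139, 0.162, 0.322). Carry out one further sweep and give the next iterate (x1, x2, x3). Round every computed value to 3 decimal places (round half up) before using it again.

One sweep:
  x1 = (7 - (1)·0.162 - (-4)·0.322) / (8) = 1.016
  x2 = (5 - (1)·1.139 - (4)·0.322) / (9) = 0.286
  x3 = (4 - (3)·1.139 - (-1)·0.162) / (6) = 0.124

(1.016, 0.286, 0.124)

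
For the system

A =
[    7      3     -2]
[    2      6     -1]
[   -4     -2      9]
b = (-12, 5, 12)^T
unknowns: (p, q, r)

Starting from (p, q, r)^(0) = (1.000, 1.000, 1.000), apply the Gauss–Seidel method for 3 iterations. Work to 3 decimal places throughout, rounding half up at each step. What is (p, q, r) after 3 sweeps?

Iteration 1:
  p = (-12 - (3)·1.000 - (-2)·1.000) / (7) = -1.857
  q = (5 - (2)·-1.857 - (-1)·1.000) / (6) = 1.619
  r = (12 - (-4)·-1.857 - (-2)·1.619) / (9) = 0.868
Iteration 2:
  p = (-12 - (3)·1.619 - (-2)·0.868) / (7) = -2.160
  q = (5 - (2)·-2.160 - (-1)·0.868) / (6) = 1.698
  r = (12 - (-4)·-2.160 - (-2)·1.698) / (9) = 0.751
Iteration 3:
  p = (-12 - (3)·1.698 - (-2)·0.751) / (7) = -2.227
  q = (5 - (2)·-2.227 - (-1)·0.751) / (6) = 1.701
  r = (12 - (-4)·-2.227 - (-2)·1.701) / (9) = 0.722

(-2.227, 1.701, 0.722)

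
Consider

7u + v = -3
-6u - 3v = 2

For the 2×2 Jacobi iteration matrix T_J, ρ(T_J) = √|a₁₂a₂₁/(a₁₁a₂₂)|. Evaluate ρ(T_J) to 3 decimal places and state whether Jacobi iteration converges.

0.535

a₁₂a₂₁/(a₁₁a₂₂) = (1)·(-6) / ((7)·(-3)) = 0.285714
ρ = √|0.285714| = √0.285714 = 0.535
ρ < 1, so Jacobi converges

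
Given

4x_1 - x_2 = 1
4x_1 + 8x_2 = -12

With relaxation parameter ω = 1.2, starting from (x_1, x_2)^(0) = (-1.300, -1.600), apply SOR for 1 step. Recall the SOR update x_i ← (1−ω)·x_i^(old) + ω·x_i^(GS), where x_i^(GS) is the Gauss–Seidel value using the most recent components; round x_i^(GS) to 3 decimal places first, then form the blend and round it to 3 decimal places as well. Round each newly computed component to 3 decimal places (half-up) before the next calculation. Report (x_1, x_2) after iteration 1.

(0.080, -1.528)

Iteration 1:
  x_1: GS value = (1 - (-1)·-1.600) / (4) = -0.150;  x_1 ← (1−ω)·-1.300 + ω·-0.150 = 0.080
  x_2: GS value = (-12 - (4)·0.080) / (8) = -1.540;  x_2 ← (1−ω)·-1.600 + ω·-1.540 = -1.528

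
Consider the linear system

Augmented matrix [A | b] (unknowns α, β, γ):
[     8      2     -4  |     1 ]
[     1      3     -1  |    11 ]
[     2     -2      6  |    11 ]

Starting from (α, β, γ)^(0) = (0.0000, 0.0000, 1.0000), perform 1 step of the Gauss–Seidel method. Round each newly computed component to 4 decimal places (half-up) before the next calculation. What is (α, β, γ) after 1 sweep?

(0.6250, 3.7917, 2.8889)

Iteration 1:
  α = (1 - (2)·0.0000 - (-4)·1.0000) / (8) = 0.6250
  β = (11 - (1)·0.6250 - (-1)·1.0000) / (3) = 3.7917
  γ = (11 - (2)·0.6250 - (-2)·3.7917) / (6) = 2.8889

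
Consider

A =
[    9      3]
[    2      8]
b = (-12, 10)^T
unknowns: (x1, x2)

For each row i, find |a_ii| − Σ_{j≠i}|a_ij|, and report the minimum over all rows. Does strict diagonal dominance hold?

row 1: |9| − (3) = 6
row 2: |8| − (2) = 6
minimum over rows = 6 → strictly diagonally dominant (convergence guaranteed)

6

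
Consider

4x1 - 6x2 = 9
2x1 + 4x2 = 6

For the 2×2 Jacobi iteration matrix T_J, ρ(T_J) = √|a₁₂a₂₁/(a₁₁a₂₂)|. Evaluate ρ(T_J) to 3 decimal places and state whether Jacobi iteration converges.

0.866

a₁₂a₂₁/(a₁₁a₂₂) = (-6)·(2) / ((4)·(4)) = -0.750000
ρ = √|-0.750000| = √0.750000 = 0.866
ρ < 1, so Jacobi converges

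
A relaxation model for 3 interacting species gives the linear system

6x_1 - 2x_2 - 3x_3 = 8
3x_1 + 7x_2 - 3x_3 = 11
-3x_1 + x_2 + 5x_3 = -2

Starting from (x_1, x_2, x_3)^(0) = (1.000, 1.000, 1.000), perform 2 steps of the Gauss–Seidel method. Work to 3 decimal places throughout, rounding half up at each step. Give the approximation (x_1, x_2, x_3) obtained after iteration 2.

Iteration 1:
  x_1 = (8 - (-2)·1.000 - (-3)·1.000) / (6) = 2.167
  x_2 = (11 - (3)·2.167 - (-3)·1.000) / (7) = 1.071
  x_3 = (-2 - (-3)·2.167 - (1)·1.071) / (5) = 0.686
Iteration 2:
  x_1 = (8 - (-2)·1.071 - (-3)·0.686) / (6) = 2.033
  x_2 = (11 - (3)·2.033 - (-3)·0.686) / (7) = 0.994
  x_3 = (-2 - (-3)·2.033 - (1)·0.994) / (5) = 0.621

(2.033, 0.994, 0.621)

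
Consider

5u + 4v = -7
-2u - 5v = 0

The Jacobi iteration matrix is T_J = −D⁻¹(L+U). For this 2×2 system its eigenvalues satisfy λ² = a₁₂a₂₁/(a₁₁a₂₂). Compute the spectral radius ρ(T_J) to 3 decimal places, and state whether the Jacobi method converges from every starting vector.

0.566

a₁₂a₂₁/(a₁₁a₂₂) = (4)·(-2) / ((5)·(-5)) = 0.320000
ρ = √|0.320000| = √0.320000 = 0.566
ρ < 1, so Jacobi converges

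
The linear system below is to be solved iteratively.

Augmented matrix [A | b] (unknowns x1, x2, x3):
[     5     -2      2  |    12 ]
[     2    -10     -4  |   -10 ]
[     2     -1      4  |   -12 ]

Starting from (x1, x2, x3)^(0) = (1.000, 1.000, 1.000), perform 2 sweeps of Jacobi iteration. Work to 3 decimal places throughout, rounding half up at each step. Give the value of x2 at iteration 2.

Iteration 1:
  x1 = (12 - (-2)·1.000 - (2)·1.000) / (5) = 2.400
  x2 = (-10 - (2)·1.000 - (-4)·1.000) / (-10) = 0.800
  x3 = (-12 - (2)·1.000 - (-1)·1.000) / (4) = -3.250
Iteration 2:
  x1 = (12 - (-2)·0.800 - (2)·-3.250) / (5) = 4.020
  x2 = (-10 - (2)·2.400 - (-4)·-3.250) / (-10) = 2.780
  x3 = (-12 - (2)·2.400 - (-1)·0.800) / (4) = -4.000

2.780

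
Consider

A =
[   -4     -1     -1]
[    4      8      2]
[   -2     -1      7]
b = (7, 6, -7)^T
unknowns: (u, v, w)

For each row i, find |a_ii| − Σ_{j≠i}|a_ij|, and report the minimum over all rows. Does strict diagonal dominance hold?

2

row 1: |-4| − (1+1) = 2
row 2: |8| − (4+2) = 2
row 3: |7| − (2+1) = 4
minimum over rows = 2 → strictly diagonally dominant (convergence guaranteed)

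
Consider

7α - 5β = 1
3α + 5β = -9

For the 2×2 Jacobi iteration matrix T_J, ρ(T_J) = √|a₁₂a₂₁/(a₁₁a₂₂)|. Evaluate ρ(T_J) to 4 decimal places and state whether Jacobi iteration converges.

a₁₂a₂₁/(a₁₁a₂₂) = (-5)·(3) / ((7)·(5)) = -0.428571
ρ = √|-0.428571| = √0.428571 = 0.6547
ρ < 1, so Jacobi converges

0.6547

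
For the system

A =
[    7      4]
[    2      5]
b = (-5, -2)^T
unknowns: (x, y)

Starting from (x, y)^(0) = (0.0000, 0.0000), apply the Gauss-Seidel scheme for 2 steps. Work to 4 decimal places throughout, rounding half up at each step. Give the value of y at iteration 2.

-0.1404

Iteration 1:
  x = (-5 - (4)·0.0000) / (7) = -0.7143
  y = (-2 - (2)·-0.7143) / (5) = -0.1143
Iteration 2:
  x = (-5 - (4)·-0.1143) / (7) = -0.6490
  y = (-2 - (2)·-0.6490) / (5) = -0.1404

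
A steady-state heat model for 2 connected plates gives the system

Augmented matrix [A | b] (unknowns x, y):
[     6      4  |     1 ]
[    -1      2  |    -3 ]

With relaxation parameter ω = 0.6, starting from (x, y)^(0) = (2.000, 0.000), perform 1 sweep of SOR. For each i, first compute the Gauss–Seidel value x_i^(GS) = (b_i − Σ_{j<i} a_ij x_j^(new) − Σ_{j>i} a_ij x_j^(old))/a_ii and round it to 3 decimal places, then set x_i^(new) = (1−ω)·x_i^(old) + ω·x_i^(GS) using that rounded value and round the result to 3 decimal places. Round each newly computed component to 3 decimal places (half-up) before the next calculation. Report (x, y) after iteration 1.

Iteration 1:
  x: GS value = (1 - (4)·0.000) / (6) = 0.167;  x ← (1−ω)·2.000 + ω·0.167 = 0.900
  y: GS value = (-3 - (-1)·0.900) / (2) = -1.050;  y ← (1−ω)·0.000 + ω·-1.050 = -0.630

(0.900, -0.630)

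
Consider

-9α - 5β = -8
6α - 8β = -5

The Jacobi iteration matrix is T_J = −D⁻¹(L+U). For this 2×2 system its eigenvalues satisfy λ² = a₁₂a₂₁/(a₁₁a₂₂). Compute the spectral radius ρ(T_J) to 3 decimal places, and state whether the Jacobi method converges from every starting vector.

0.645

a₁₂a₂₁/(a₁₁a₂₂) = (-5)·(6) / ((-9)·(-8)) = -0.416667
ρ = √|-0.416667| = √0.416667 = 0.645
ρ < 1, so Jacobi converges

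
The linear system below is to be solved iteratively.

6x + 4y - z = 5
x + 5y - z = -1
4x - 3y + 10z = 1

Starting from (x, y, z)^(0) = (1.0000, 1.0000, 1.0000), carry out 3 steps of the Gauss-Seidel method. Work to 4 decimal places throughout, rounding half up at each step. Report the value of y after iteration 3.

-0.4784

Iteration 1:
  x = (5 - (4)·1.0000 - (-1)·1.0000) / (6) = 0.3333
  y = (-1 - (1)·0.3333 - (-1)·1.0000) / (5) = -0.0667
  z = (1 - (4)·0.3333 - (-3)·-0.0667) / (10) = -0.0533
Iteration 2:
  x = (5 - (4)·-0.0667 - (-1)·-0.0533) / (6) = 0.8689
  y = (-1 - (1)·0.8689 - (-1)·-0.0533) / (5) = -0.3844
  z = (1 - (4)·0.8689 - (-3)·-0.3844) / (10) = -0.3629
Iteration 3:
  x = (5 - (4)·-0.3844 - (-1)·-0.3629) / (6) = 1.0291
  y = (-1 - (1)·1.0291 - (-1)·-0.3629) / (5) = -0.4784
  z = (1 - (4)·1.0291 - (-3)·-0.4784) / (10) = -0.4552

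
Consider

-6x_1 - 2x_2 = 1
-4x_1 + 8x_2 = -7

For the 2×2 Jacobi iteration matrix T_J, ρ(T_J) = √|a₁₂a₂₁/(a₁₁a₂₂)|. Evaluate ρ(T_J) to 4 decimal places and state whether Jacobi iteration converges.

a₁₂a₂₁/(a₁₁a₂₂) = (-2)·(-4) / ((-6)·(8)) = -0.166667
ρ = √|-0.166667| = √0.166667 = 0.4082
ρ < 1, so Jacobi converges

0.4082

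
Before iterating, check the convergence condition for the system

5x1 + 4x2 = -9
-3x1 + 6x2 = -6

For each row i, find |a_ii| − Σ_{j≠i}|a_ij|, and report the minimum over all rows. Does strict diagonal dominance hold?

row 1: |5| − (4) = 1
row 2: |6| − (3) = 3
minimum over rows = 1 → strictly diagonally dominant (convergence guaranteed)

1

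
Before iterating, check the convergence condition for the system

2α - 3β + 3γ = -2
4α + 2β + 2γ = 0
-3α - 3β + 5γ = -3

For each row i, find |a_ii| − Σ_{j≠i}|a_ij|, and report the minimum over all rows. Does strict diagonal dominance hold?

row 1: |2| − (3+3) = -4
row 2: |2| − (4+2) = -4
row 3: |5| − (3+3) = -1
minimum over rows = -4 → not strictly diagonally dominant

-4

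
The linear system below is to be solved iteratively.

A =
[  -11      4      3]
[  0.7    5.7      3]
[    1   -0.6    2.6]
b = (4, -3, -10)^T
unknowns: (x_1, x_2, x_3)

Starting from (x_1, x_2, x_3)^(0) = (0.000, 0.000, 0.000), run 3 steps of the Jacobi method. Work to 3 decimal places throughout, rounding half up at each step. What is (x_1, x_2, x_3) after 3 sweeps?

Iteration 1:
  x_1 = (4 - (4)·0.000 - (3)·0.000) / (-11) = -0.364
  x_2 = (-3 - (0.7)·0.000 - (3)·0.000) / (5.7) = -0.526
  x_3 = (-10 - (1)·0.000 - (-0.6)·0.000) / (2.6) = -3.846
Iteration 2:
  x_1 = (4 - (4)·-0.526 - (3)·-3.846) / (-11) = -1.604
  x_2 = (-3 - (0.7)·-0.364 - (3)·-3.846) / (5.7) = 1.543
  x_3 = (-10 - (1)·-0.364 - (-0.6)·-0.526) / (2.6) = -3.828
Iteration 3:
  x_1 = (4 - (4)·1.543 - (3)·-3.828) / (-11) = -0.847
  x_2 = (-3 - (0.7)·-1.604 - (3)·-3.828) / (5.7) = 1.685
  x_3 = (-10 - (1)·-1.604 - (-0.6)·1.543) / (2.6) = -2.873

(-0.847, 1.685, -2.873)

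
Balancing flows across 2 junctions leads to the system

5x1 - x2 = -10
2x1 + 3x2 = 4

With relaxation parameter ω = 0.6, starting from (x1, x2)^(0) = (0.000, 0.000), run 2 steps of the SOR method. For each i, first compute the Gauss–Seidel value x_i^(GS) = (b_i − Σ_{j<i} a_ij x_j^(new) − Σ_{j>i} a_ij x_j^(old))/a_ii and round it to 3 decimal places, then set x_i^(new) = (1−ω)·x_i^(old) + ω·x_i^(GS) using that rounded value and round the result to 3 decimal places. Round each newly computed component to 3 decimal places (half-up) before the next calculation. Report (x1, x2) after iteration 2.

(-1.526, 1.923)

Iteration 1:
  x1: GS value = (-10 - (-1)·0.000) / (5) = -2.000;  x1 ← (1−ω)·0.000 + ω·-2.000 = -1.200
  x2: GS value = (4 - (2)·-1.200) / (3) = 2.133;  x2 ← (1−ω)·0.000 + ω·2.133 = 1.280
Iteration 2:
  x1: GS value = (-10 - (-1)·1.280) / (5) = -1.744;  x1 ← (1−ω)·-1.200 + ω·-1.744 = -1.526
  x2: GS value = (4 - (2)·-1.526) / (3) = 2.351;  x2 ← (1−ω)·1.280 + ω·2.351 = 1.923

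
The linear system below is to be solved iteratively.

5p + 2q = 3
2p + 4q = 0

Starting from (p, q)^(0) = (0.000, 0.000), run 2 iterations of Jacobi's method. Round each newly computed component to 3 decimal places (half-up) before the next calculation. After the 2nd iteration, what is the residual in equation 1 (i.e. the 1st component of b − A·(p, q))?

0.600

Iteration 1:
  p = (3 - (2)·0.000) / (5) = 0.600
  q = (0 - (2)·0.000) / (4) = 0.000
Iteration 2:
  p = (3 - (2)·0.000) / (5) = 0.600
  q = (0 - (2)·0.600) / (4) = -0.300
Residual b − A·x = (0.600, 0.000)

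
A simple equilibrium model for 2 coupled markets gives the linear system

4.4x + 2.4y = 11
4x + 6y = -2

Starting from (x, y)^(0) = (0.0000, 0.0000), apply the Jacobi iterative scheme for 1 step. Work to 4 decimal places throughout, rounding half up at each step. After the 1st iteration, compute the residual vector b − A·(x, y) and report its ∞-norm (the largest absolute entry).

Iteration 1:
  x = (11 - (2.4)·0.0000) / (4.4) = 2.5000
  y = (-2 - (4)·0.0000) / (6) = -0.3333
Residual b − A·x = (0.7999, -10.0002); ∞-norm = 10.0002

10.0002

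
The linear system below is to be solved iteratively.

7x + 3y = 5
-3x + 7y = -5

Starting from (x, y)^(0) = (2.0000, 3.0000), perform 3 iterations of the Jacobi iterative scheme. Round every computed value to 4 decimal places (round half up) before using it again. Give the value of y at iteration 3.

-0.4344

Iteration 1:
  x = (5 - (3)·3.0000) / (7) = -0.5714
  y = (-5 - (-3)·2.0000) / (7) = 0.1429
Iteration 2:
  x = (5 - (3)·0.1429) / (7) = 0.6530
  y = (-5 - (-3)·-0.5714) / (7) = -0.9592
Iteration 3:
  x = (5 - (3)·-0.9592) / (7) = 1.1254
  y = (-5 - (-3)·0.6530) / (7) = -0.4344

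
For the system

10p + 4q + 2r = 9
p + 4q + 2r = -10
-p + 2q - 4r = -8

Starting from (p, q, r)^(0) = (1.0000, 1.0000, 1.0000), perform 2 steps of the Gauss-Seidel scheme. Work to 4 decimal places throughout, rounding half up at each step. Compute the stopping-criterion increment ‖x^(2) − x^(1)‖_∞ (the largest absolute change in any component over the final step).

1.7525

Iteration 1:
  p = (9 - (4)·1.0000 - (2)·1.0000) / (10) = 0.3000
  q = (-10 - (1)·0.3000 - (2)·1.0000) / (4) = -3.0750
  r = (-8 - (-1)·0.3000 - (2)·-3.0750) / (-4) = 0.3875
Iteration 2:
  p = (9 - (4)·-3.0750 - (2)·0.3875) / (10) = 2.0525
  q = (-10 - (1)·2.0525 - (2)·0.3875) / (4) = -3.2069
  r = (-8 - (-1)·2.0525 - (2)·-3.2069) / (-4) = -0.1166
Change: (1.7525, -0.1319, -0.5041) → max |·| = 1.7525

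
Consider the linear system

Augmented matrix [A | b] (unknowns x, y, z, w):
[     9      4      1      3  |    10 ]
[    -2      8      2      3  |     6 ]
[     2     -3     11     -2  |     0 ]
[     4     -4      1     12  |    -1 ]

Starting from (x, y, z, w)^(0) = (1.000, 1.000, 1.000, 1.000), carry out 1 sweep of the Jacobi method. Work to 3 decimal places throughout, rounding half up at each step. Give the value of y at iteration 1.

Iteration 1:
  x = (10 - (4)·1.000 - (1)·1.000 - (3)·1.000) / (9) = 0.222
  y = (6 - (-2)·1.000 - (2)·1.000 - (3)·1.000) / (8) = 0.375
  z = (0 - (2)·1.000 - (-3)·1.000 - (-2)·1.000) / (11) = 0.273
  w = (-1 - (4)·1.000 - (-4)·1.000 - (1)·1.000) / (12) = -0.167

0.375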